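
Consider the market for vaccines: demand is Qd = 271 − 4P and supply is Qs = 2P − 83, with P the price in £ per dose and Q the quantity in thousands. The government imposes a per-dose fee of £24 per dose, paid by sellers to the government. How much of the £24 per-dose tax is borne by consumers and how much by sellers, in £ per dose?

Consumers bear £8 per dose; sellers bear £16 per dose.

Without the tax, 271 − 4P = 2P − 83 gives 6P = 354, so P* = £59 and Q* = 35.
With the tax collected from sellers, supply shifts: Qs = 2(P − 24) − 83.
New equilibrium: consumers pay £67, sellers receive £43, Q = 3. (Wedge: Pb − Ps = 24.)
Burden on consumers: £8; on sellers: £16. (They sum to £24.)
The less price-elastic side of the market bears the larger share of a per-unit tax.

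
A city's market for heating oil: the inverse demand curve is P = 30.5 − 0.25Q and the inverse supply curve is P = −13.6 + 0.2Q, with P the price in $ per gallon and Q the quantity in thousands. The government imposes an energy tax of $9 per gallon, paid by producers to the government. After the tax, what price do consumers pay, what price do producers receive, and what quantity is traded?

Rewrite in direct form: Qd = 122 − 4P and Qs = 5P + 68.
Without the tax, 122 − 4P = 5P + 68 gives 9P = 54, so P* = $6 and Q* = 98.
With the tax collected from producers, supply shifts: Qs = 5(P − 9) + 68.
Solving gives Q = 78 with consumers paying $11 and producers receiving $2 (the $9 wedge).

Consumers pay $11; producers receive $2; quantity = 78.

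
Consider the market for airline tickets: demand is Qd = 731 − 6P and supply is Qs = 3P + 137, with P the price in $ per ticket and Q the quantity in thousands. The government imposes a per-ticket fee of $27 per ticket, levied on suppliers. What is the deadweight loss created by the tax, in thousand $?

Deadweight loss = $729 thousand.

Before the tax: set 731 − 6P = 3P + 137 → P* = $66, Q* = 335.
With the tax collected from suppliers, supply shifts: Qs = 3(P − 27) + 137.
Solving gives Q = 281 with consumers paying $75 and suppliers receiving $48 (the $27 wedge).
Quantity falls by |ΔQ| = |335 − 281| = 54.
DWL = ½ · t · |ΔQ| = ½ · 27 · 54 = $729.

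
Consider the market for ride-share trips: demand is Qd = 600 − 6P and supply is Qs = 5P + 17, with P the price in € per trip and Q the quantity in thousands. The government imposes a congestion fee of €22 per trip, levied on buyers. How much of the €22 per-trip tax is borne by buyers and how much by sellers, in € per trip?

Before the tax: set 600 − 6P = 5P + 17 → P* = €53, Q* = 282.
With the tax collected from buyers, demand (in seller-price terms) shifts: Qd = 600 − 6(P + 22).
Solving gives Q = 222 with buyers paying €63 and sellers receiving €41 (the €22 wedge).
Burden on buyers: €10; on sellers: €12. (They sum to €22.)

Buyers bear €10 per trip; sellers bear €12 per trip.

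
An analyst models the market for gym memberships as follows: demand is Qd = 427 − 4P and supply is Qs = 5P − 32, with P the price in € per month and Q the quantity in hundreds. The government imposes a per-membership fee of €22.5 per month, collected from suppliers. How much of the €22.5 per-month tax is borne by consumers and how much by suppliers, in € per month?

Consumers bear €12.5 per month; suppliers bear €10 per month.

Without the tax, 427 − 4P = 5P − 32 gives 9P = 459, so P* = €51 and Q* = 223.
With the tax collected from suppliers, supply shifts: Qs = 5(P − 22.5) − 32.
New equilibrium: consumers pay €63.5, suppliers receive €41, Q = 173. (Wedge: Pb − Ps = 22.5.)
Burden on consumers: €12.5; on suppliers: €10. (They sum to €22.5.)
The less price-elastic side of the market bears the larger share of a per-unit tax.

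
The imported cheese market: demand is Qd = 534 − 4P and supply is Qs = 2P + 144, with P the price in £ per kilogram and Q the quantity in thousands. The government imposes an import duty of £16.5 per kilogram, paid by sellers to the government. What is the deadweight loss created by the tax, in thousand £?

Deadweight loss = £181.5 thousand.

Before the tax: set 534 − 4P = 2P + 144 → P* = £65, Q* = 274.
With the tax collected from sellers, supply shifts: Qs = 2(P − 16.5) + 144.
New equilibrium: consumers pay £70.5, sellers receive £54, Q = 252. (Wedge: Pb − Ps = 16.5.)
Quantity falls by |ΔQ| = |274 − 252| = 22.
DWL = ½ · t · |ΔQ| = ½ · 16.5 · 22 = £181.5.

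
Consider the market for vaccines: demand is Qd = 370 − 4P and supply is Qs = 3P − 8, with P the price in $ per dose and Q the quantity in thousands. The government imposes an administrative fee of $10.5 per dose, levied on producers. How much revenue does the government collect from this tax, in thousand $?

Tax revenue = $1428 thousand.

Before the tax: set 370 − 4P = 3P − 8 → P* = $54, Q* = 154.
With the tax collected from producers, supply shifts: Qs = 3(P − 10.5) − 8.
New equilibrium: buyers pay $58.5, producers receive $48, Q = 136. (Wedge: Pb − Ps = 10.5.)
Revenue = t · Q = 10.5 · 136 = $1428.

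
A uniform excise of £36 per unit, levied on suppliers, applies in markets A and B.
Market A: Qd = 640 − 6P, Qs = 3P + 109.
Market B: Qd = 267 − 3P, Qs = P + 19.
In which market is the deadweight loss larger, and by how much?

Market A: pre-tax P* = £59, Q* = 286; post-tax Q = 214; deadweight loss = £1296.
Market B: pre-tax P* = £62, Q* = 81; post-tax Q = 54; deadweight loss = £486.
Difference: £1296 vs £486 → market A is larger by £810.

Market A, by £810.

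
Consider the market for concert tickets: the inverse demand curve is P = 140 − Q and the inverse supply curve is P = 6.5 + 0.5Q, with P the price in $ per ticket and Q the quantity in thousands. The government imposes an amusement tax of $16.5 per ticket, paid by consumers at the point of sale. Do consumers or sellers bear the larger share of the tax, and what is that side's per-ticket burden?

Rewrite in direct form: Qd = 140 − P and Qs = 2P − 13.
Without the tax, 140 − P = 2P − 13 gives 3P = 153, so P* = $51 and Q* = 89.
With the tax collected from consumers, demand (in seller-price terms) shifts: Qd = 140 − (P + 16.5).
New equilibrium: consumers pay $62, sellers receive $45.5, Q = 78. (Wedge: Pb − Ps = 16.5.)
Per-ticket burden: consumers $11, sellers $5.5.
Consumers take the larger share because demand is less price-elastic here (demand slope 1 vs supply slope 2).

Consumers bear the larger share: $11 per ticket.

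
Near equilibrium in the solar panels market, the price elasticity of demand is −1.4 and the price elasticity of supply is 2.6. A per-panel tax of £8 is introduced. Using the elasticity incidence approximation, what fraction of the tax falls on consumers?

Incidence ratio: consumers' share ≈ εs / (εs + |εd|) = 2.6 / (2.6 + 1.4) = 0.65.
Supply is the more elastic side, so consumers bear the larger share.

Consumers' share ≈ 0.65.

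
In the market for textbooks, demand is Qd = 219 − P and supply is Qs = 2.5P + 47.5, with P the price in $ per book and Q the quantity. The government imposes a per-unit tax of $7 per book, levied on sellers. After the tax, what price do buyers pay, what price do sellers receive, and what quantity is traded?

Buyers pay $54; sellers receive $47; quantity = 165.

Before the tax: set 219 − P = 2.5P + 47.5 → P* = $49, Q* = 170.
With the tax collected from sellers, supply shifts: Qs = 2.5(P − 7) + 47.5.
Solving gives Q = 165 with buyers paying $54 and sellers receiving $47 (the $7 wedge).
The less price-elastic side of the market bears the larger share of a per-unit tax.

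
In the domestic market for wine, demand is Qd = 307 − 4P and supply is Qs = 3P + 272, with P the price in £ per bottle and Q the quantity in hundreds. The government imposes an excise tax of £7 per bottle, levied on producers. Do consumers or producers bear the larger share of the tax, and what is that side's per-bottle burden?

Without the tax, 307 − 4P = 3P + 272 gives 7P = 35, so P* = £5 and Q* = 287.
With the tax collected from producers, supply shifts: Qs = 3(P − 7) + 272.
Solving gives Q = 275 with consumers paying £8 and producers receiving £1 (the £7 wedge).
Per-bottle burden: consumers £3, producers £4.
Producers take the larger share because supply is less price-elastic here (demand slope 4 vs supply slope 3).
The less price-elastic side of the market bears the larger share of a per-unit tax.

Producers bear the larger share: £4 per bottle.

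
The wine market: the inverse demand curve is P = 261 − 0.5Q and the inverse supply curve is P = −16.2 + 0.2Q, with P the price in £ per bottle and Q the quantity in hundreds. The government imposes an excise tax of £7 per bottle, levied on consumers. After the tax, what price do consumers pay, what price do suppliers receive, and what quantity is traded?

Consumers pay £68; suppliers receive £61; quantity = 386.

Rewrite in direct form: Qd = 522 − 2P and Qs = 5P + 81.
Before the tax: set 522 − 2P = 5P + 81 → P* = £63, Q* = 396.
With the tax collected from consumers, demand (in seller-price terms) shifts: Qd = 522 − 2(P + 7).
New equilibrium: consumers pay £68, suppliers receive £61, Q = 386. (Wedge: Pb − Ps = 7.)
The less price-elastic side of the market bears the larger share of a per-unit tax.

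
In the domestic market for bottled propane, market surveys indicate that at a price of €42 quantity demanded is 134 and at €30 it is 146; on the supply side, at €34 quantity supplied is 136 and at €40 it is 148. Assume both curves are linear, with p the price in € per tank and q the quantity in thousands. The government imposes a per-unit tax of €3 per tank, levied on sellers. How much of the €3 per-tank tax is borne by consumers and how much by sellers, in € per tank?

Demand slope: (146 − 134)/(30 − 42) = -1, so qd = 176 − p.
Supply slope: (148 − 136)/(40 − 34) = 2, so qs = 2p + 68.
Before the tax: set 176 − p = 2p + 68 → p* = €36, q* = 140.
With the tax collected from sellers, supply shifts: qs = 2(p − 3) + 68.
Solving gives q = 138 with consumers paying €38 and sellers receiving €35 (the €3 wedge).
Burden on consumers: €2; on sellers: €1. (They sum to €3.)

Consumers bear €2 per tank; sellers bear €1 per tank.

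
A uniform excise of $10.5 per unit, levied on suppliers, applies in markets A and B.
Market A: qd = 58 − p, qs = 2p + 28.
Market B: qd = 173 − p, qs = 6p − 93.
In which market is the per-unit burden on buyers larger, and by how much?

Market B, by $2.

Market A: pre-tax p* = $10, q* = 48; post-tax q = 41; per-unit burden on buyers = $7.
Market B: pre-tax p* = $38, q* = 135; post-tax q = 126; per-unit burden on buyers = $9.
Difference: $7 vs $9 → market B is larger by $2.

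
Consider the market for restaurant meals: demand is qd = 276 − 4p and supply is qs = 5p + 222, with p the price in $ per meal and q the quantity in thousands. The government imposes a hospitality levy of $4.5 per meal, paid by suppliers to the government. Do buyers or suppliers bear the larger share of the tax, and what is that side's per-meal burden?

Without the tax, 276 − 4p = 5p + 222 gives 9p = 54, so p* = $6 and q* = 252.
With the tax collected from suppliers, supply shifts: qs = 5(p − 4.5) + 222.
Solving gives q = 242 with buyers paying $8.5 and suppliers receiving $4 (the $4.5 wedge).
Per-meal burden: buyers $2.5, suppliers $2.
Buyers take the larger share because demand is less price-elastic here (demand slope 4 vs supply slope 5).
The less price-elastic side of the market bears the larger share of a per-unit tax.

Buyers bear the larger share: $2.5 per meal.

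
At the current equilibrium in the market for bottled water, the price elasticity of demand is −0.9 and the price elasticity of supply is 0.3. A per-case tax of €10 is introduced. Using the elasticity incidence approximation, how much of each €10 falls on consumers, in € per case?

Consumers bear ≈ €2.5 per case.

Incidence ratio: consumers' share ≈ εs / (εs + |εd|) = 0.3 / (0.3 + 0.9) = 0.25.
So consumers bear ≈ 0.25 × €10 = €2.5; sellers bear €7.5.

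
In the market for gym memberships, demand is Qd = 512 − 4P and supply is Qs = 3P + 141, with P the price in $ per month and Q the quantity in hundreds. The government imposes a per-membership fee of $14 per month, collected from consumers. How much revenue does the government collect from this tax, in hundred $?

Without the tax, 512 − 4P = 3P + 141 gives 7P = 371, so P* = $53 and Q* = 300.
With the tax collected from consumers, demand (in seller-price terms) shifts: Qd = 512 − 4(P + 14).
Solving gives Q = 276 with consumers paying $59 and suppliers receiving $45 (the $14 wedge).
Revenue = t · Q = 14 · 276 = $3864.

Tax revenue = $3864 hundred.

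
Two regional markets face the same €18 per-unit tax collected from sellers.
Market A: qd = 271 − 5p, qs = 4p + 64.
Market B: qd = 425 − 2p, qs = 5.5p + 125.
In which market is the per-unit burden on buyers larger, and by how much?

Market A: pre-tax p* = €23, q* = 156; post-tax q = 116; per-unit burden on buyers = €8.
Market B: pre-tax p* = €40, q* = 345; post-tax q = 318.6; per-unit burden on buyers = €13.2.
Difference: €8 vs €13.2 → market B is larger by €5.2.

Market B, by €5.2.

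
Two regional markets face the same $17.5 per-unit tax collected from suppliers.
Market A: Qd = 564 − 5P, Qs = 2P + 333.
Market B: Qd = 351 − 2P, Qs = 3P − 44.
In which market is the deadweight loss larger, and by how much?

Market A: pre-tax P* = $33, Q* = 399; post-tax Q = 374; deadweight loss = $218.75.
Market B: pre-tax P* = $79, Q* = 193; post-tax Q = 172; deadweight loss = $183.75.
Difference: $218.75 vs $183.75 → market A is larger by $35.

Market A, by $35.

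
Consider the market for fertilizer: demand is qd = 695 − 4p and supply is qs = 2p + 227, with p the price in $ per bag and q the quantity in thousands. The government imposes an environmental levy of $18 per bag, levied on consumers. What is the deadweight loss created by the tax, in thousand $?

Without the tax, 695 − 4p = 2p + 227 gives 6p = 468, so p* = $78 and q* = 383.
With the tax collected from consumers, demand (in seller-price terms) shifts: qd = 695 − 4(p + 18).
New equilibrium: consumers pay $84, producers receive $66, q = 359. (Wedge: pb − ps = 18.)
Quantity falls by |ΔQ| = |383 − 359| = 24.
DWL = ½ · t · |ΔQ| = ½ · 18 · 24 = $216.

Deadweight loss = $216 thousand.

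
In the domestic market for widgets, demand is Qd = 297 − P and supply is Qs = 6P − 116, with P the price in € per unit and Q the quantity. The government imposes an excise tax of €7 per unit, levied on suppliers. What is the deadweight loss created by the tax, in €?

Before the tax: set 297 − P = 6P − 116 → P* = €59, Q* = 238.
With the tax collected from suppliers, supply shifts: Qs = 6(P − 7) − 116.
New equilibrium: consumers pay €65, suppliers receive €58, Q = 232. (Wedge: Pb − Ps = 7.)
Quantity falls by |ΔQ| = |238 − 232| = 6.
DWL = ½ · t · |ΔQ| = ½ · 7 · 6 = €21.

Deadweight loss = €21.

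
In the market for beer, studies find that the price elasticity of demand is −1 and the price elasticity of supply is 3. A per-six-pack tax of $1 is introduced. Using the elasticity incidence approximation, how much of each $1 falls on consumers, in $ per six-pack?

Consumers bear ≈ $0.75 per six-pack.

Incidence ratio: consumers' share ≈ εs / (εs + |εd|) = 3 / (3 + 1) = 0.75.
So consumers bear ≈ 0.75 × $1 = $0.75; sellers bear $0.25.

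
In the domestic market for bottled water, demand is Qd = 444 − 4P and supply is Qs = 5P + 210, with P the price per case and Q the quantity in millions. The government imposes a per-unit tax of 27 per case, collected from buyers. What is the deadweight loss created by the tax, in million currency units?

Deadweight loss = 810 million.

Without the tax, 444 − 4P = 5P + 210 gives 9P = 234, so P* = 26 and Q* = 340.
With the tax collected from buyers, demand (in seller-price terms) shifts: Qd = 444 − 4(P + 27).
New equilibrium: buyers pay 41, suppliers receive 14, Q = 280. (Wedge: Pb − Ps = 27.)
Quantity falls by |ΔQ| = |340 − 280| = 60.
DWL = ½ · t · |ΔQ| = ½ · 27 · 60 = 810.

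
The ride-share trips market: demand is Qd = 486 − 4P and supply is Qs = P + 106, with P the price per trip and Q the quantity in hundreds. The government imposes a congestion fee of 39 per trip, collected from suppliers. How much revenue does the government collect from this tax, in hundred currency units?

Without the tax, 486 − 4P = P + 106 gives 5P = 380, so P* = 76 and Q* = 182.
With the tax collected from suppliers, supply shifts: Qs = (P − 39) + 106.
Solving gives Q = 150.8 with consumers paying 83.8 and suppliers receiving 44.8 (the 39 wedge).
Revenue = t · Q = 39 · 150.8 = 5881.2.

Tax revenue = 5881.2 hundred.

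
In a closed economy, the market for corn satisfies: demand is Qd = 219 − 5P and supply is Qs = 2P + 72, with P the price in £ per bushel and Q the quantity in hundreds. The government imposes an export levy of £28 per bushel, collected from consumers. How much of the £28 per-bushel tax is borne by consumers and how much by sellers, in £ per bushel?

Consumers bear £8 per bushel; sellers bear £20 per bushel.

Without the tax, 219 − 5P = 2P + 72 gives 7P = 147, so P* = £21 and Q* = 114.
With the tax collected from consumers, demand (in seller-price terms) shifts: Qd = 219 − 5(P + 28).
Solving gives Q = 74 with consumers paying £29 and sellers receiving £1 (the £28 wedge).
Burden on consumers: £8; on sellers: £20. (They sum to £28.)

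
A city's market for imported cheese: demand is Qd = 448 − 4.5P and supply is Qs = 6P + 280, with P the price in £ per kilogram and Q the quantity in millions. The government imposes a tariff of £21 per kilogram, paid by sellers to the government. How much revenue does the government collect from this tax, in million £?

Tax revenue = £6762 million.

Before the tax: set 448 − 4.5P = 6P + 280 → P* = £16, Q* = 376.
With the tax collected from sellers, supply shifts: Qs = 6(P − 21) + 280.
New equilibrium: buyers pay £28, sellers receive £7, Q = 322. (Wedge: Pb − Ps = 21.)
Revenue = t · Q = 21 · 322 = £6762.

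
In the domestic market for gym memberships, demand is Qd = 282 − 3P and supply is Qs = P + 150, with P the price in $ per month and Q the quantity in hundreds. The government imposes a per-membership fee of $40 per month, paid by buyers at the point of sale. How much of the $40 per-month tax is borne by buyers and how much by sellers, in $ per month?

Buyers bear $10 per month; sellers bear $30 per month.

Without the tax, 282 − 3P = P + 150 gives 4P = 132, so P* = $33 and Q* = 183.
With the tax collected from buyers, demand (in seller-price terms) shifts: Qd = 282 − 3(P + 40).
New equilibrium: buyers pay $43, sellers receive $3, Q = 153. (Wedge: Pb − Ps = 40.)
Burden on buyers: $10; on sellers: $30. (They sum to $40.)
The less price-elastic side of the market bears the larger share of a per-unit tax.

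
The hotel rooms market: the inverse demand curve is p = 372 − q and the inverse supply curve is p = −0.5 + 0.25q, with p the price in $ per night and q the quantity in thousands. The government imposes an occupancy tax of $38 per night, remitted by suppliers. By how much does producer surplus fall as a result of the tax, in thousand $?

Producer surplus falls by $2149.28 thousand.

Rewrite in direct form: qd = 372 − p and qs = 4p + 2.
Before the tax: set 372 − p = 4p + 2 → p* = $74, q* = 298.
With the tax collected from suppliers, supply shifts: qs = 4(p − 38) + 2.
New equilibrium: buyers pay $104.4, suppliers receive $66.4, q = 267.6. (Wedge: pb − ps = 38.)
ΔPS is the trapezoid between Q = 267.6 and Q = 298 of height $7.6: ½ · (298 + 267.6) · 7.6 = $2149.28.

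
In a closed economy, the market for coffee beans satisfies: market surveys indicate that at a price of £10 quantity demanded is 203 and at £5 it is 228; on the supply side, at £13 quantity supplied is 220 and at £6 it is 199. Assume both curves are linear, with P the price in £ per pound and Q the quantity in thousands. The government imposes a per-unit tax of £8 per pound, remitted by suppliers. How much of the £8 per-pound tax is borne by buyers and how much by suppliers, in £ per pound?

Buyers bear £3 per pound; suppliers bear £5 per pound.

Demand slope: (228 − 203)/(5 − 10) = -5, so Qd = 253 − 5P.
Supply slope: (199 − 220)/(6 − 13) = 3, so Qs = 3P + 181.
Before the tax: set 253 − 5P = 3P + 181 → P* = £9, Q* = 208.
With the tax collected from suppliers, supply shifts: Qs = 3(P − 8) + 181.
Solving gives Q = 193 with buyers paying £12 and suppliers receiving £4 (the £8 wedge).
Burden on buyers: £3; on suppliers: £5. (They sum to £8.)
The less price-elastic side of the market bears the larger share of a per-unit tax.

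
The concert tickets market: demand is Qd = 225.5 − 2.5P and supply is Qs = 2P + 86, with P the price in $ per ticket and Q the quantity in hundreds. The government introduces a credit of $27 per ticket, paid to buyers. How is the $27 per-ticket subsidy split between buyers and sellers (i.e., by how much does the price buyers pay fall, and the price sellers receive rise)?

Buyers gain $12 per ticket; sellers gain $15 per ticket.

Without the subsidy, 225.5 − 2.5P = 2P + 86 gives 4.5P = 139.5, so P* = $31 and Q* = 148.
With a per-unit subsidy paid to buyers, each effectively pays P − 27, so demand becomes Qd = 225.5 − 2.5(P − 27).
New equilibrium: buyers pay $19, sellers receive $46, Q = 178. (Wedge: Pb − Ps = −27.)
Gain to buyers: $12; to sellers: $15. (They sum to $27.)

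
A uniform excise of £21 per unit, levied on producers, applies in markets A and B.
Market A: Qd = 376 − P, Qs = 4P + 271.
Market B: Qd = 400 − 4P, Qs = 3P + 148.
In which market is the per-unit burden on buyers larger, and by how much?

Market A, by £7.8.

Market A: pre-tax P* = £21, Q* = 355; post-tax Q = 338.2; per-unit burden on buyers = £16.8.
Market B: pre-tax P* = £36, Q* = 256; post-tax Q = 220; per-unit burden on buyers = £9.
Difference: £16.8 vs £9 → market A is larger by £7.8.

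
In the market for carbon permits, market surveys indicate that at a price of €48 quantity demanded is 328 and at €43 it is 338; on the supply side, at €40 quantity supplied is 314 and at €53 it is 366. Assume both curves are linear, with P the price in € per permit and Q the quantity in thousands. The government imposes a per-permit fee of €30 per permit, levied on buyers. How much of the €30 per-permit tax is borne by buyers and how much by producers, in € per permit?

Demand slope: (338 − 328)/(43 − 48) = -2, so Qd = 424 − 2P.
Supply slope: (366 − 314)/(53 − 40) = 4, so Qs = 4P + 154.
Before the tax: set 424 − 2P = 4P + 154 → P* = €45, Q* = 334.
With the tax collected from buyers, demand (in seller-price terms) shifts: Qd = 424 − 2(P + 30).
Solving gives Q = 294 with buyers paying €65 and producers receiving €35 (the €30 wedge).
Burden on buyers: €20; on producers: €10. (They sum to €30.)

Buyers bear €20 per permit; producers bear €10 per permit.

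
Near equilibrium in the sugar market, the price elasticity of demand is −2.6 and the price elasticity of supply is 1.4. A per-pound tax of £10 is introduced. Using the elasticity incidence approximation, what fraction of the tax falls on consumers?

Consumers' share ≈ 0.35.

Incidence ratio: consumers' share ≈ εs / (εs + |εd|) = 1.4 / (1.4 + 2.6) = 0.35.
Supply is the less elastic side, so consumers bear the smaller share.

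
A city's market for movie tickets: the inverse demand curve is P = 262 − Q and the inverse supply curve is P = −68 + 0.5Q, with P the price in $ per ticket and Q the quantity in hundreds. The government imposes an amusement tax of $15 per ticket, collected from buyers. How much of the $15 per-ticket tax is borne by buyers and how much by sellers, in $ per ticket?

Buyers bear $10 per ticket; sellers bear $5 per ticket.

Rewrite in direct form: Qd = 262 − P and Qs = 2P + 136.
Without the tax, 262 − P = 2P + 136 gives 3P = 126, so P* = $42 and Q* = 220.
With the tax collected from buyers, demand (in seller-price terms) shifts: Qd = 262 − (P + 15).
Solving gives Q = 210 with buyers paying $52 and sellers receiving $37 (the $15 wedge).
Burden on buyers: $10; on sellers: $5. (They sum to $15.)
The less price-elastic side of the market bears the larger share of a per-unit tax.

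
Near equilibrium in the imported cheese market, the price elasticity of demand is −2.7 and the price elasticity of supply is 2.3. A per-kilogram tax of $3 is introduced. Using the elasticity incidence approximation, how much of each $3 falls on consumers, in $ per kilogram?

Consumers bear ≈ $1.38 per kilogram.

Incidence ratio: consumers' share ≈ εs / (εs + |εd|) = 2.3 / (2.3 + 2.7) = 0.46.
So consumers bear ≈ 0.46 × $3 = $1.38; sellers bear $1.62.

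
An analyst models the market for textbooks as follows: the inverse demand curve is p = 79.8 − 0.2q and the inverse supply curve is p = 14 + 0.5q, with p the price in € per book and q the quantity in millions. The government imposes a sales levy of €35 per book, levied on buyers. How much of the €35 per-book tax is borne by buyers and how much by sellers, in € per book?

Buyers bear €10 per book; sellers bear €25 per book.

Rewrite in direct form: qd = 399 − 5p and qs = 2p − 28.
Before the tax: set 399 − 5p = 2p − 28 → p* = €61, q* = 94.
With the tax collected from buyers, demand (in seller-price terms) shifts: qd = 399 − 5(p + 35).
New equilibrium: buyers pay €71, sellers receive €36, q = 44. (Wedge: pb − ps = 35.)
Burden on buyers: €10; on sellers: €25. (They sum to €35.)
The less price-elastic side of the market bears the larger share of a per-unit tax.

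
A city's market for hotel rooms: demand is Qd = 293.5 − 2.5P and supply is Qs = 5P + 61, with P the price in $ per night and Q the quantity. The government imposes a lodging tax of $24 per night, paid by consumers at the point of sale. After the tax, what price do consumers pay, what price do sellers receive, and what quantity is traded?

Before the tax: set 293.5 − 2.5P = 5P + 61 → P* = $31, Q* = 216.
With the tax collected from consumers, demand (in seller-price terms) shifts: Qd = 293.5 − 2.5(P + 24).
Solving gives Q = 176 with consumers paying $47 and sellers receiving $23 (the $24 wedge).
The less price-elastic side of the market bears the larger share of a per-unit tax.

Consumers pay $47; sellers receive $23; quantity = 176.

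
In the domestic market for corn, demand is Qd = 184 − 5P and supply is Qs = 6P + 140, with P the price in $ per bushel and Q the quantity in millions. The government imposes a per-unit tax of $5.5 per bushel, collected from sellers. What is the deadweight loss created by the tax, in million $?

Deadweight loss = $41.25 million.

Without the tax, 184 − 5P = 6P + 140 gives 11P = 44, so P* = $4 and Q* = 164.
With the tax collected from sellers, supply shifts: Qs = 6(P − 5.5) + 140.
New equilibrium: buyers pay $7, sellers receive $1.5, Q = 149. (Wedge: Pb − Ps = 5.5.)
Quantity falls by |ΔQ| = |164 − 149| = 15.
DWL = ½ · t · |ΔQ| = ½ · 5.5 · 15 = $41.25.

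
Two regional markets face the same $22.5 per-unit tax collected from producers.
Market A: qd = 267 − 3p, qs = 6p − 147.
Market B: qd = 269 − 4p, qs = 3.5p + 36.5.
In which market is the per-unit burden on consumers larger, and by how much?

Market A: pre-tax p* = $46, q* = 129; post-tax q = 84; per-unit burden on consumers = $15.
Market B: pre-tax p* = $31, q* = 145; post-tax q = 103; per-unit burden on consumers = $10.5.
Difference: $15 vs $10.5 → market A is larger by $4.5.

Market A, by $4.5.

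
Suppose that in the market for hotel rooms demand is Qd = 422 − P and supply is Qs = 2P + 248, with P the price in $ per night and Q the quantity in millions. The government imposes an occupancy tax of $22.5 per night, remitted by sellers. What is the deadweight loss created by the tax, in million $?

Deadweight loss = $168.75 million.

Without the tax, 422 − P = 2P + 248 gives 3P = 174, so P* = $58 and Q* = 364.
With the tax collected from sellers, supply shifts: Qs = 2(P − 22.5) + 248.
Solving gives Q = 349 with buyers paying $73 and sellers receiving $50.5 (the $22.5 wedge).
Quantity falls by |ΔQ| = |364 − 349| = 15.
DWL = ½ · t · |ΔQ| = ½ · 22.5 · 15 = $168.75.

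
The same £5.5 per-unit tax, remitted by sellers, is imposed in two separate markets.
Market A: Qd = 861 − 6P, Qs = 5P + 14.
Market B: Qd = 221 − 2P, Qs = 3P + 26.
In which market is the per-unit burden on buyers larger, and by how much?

Market B, by £0.8.

Market A: pre-tax P* = £77, Q* = 399; post-tax Q = 384; per-unit burden on buyers = £2.5.
Market B: pre-tax P* = £39, Q* = 143; post-tax Q = 136.4; per-unit burden on buyers = £3.3.
Difference: £2.5 vs £3.3 → market B is larger by £0.8.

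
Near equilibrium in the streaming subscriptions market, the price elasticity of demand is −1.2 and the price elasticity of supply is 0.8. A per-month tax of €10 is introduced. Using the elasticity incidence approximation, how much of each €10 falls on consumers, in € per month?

Incidence ratio: consumers' share ≈ εs / (εs + |εd|) = 0.8 / (0.8 + 1.2) = 0.4.
So consumers bear ≈ 0.4 × €10 = €4; suppliers bear €6.

Consumers bear ≈ €4 per month.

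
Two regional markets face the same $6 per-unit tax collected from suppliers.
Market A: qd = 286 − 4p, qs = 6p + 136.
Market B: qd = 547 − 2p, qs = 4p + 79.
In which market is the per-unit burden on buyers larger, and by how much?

Market A: pre-tax p* = $15, q* = 226; post-tax q = 211.6; per-unit burden on buyers = $3.6.
Market B: pre-tax p* = $78, q* = 391; post-tax q = 383; per-unit burden on buyers = $4.
Difference: $3.6 vs $4 → market B is larger by $0.4.

Market B, by $0.4.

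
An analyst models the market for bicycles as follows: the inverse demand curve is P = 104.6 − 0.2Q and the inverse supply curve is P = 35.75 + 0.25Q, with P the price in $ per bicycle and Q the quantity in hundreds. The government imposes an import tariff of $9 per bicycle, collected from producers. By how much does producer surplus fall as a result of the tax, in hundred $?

Rewrite in direct form: Qd = 523 − 5P and Qs = 4P − 143.
Without the tax, 523 − 5P = 4P − 143 gives 9P = 666, so P* = $74 and Q* = 153.
With the tax collected from producers, supply shifts: Qs = 4(P − 9) − 143.
New equilibrium: buyers pay $78, producers receive $69, Q = 133. (Wedge: Pb − Ps = 9.)
ΔPS is the trapezoid between Q = 133 and Q = 153 of height $5: ½ · (153 + 133) · 5 = $715.

Producer surplus falls by $715 hundred.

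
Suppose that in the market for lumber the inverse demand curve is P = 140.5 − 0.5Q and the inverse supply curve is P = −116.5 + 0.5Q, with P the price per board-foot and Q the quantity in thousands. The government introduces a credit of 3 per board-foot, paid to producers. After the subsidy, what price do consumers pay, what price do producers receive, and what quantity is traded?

Consumers pay 10.5; producers receive 13.5; quantity = 260.

Inverting to Q(P) form: Qd = 281 − 2P; Qs = 2P + 233.
Without the subsidy, 281 − 2P = 2P + 233 gives 4P = 48, so P* = 12 and Q* = 257.
With a per-unit subsidy paid to producers, each receives P + 3 per unit sold, so supply becomes Qs = 2(P + 3) + 233.
Solving gives Q = 260 with consumers paying 10.5 and producers receiving 13.5 (the 3 wedge).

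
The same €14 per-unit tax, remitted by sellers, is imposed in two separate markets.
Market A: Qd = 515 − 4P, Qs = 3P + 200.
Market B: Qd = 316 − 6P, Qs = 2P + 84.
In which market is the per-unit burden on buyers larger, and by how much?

Market A, by €2.5.

Market A: pre-tax P* = €45, Q* = 335; post-tax Q = 311; per-unit burden on buyers = €6.
Market B: pre-tax P* = €29, Q* = 142; post-tax Q = 121; per-unit burden on buyers = €3.5.
Difference: €6 vs €3.5 → market A is larger by €2.5.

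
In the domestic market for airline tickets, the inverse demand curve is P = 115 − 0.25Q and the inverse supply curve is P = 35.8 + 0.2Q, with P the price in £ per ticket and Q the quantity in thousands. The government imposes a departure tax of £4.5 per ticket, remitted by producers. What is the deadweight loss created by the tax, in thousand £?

Rewrite in direct form: Qd = 460 − 4P and Qs = 5P − 179.
Without the tax, 460 − 4P = 5P − 179 gives 9P = 639, so P* = £71 and Q* = 176.
With the tax collected from producers, supply shifts: Qs = 5(P − 4.5) − 179.
New equilibrium: consumers pay £73.5, producers receive £69, Q = 166. (Wedge: Pb − Ps = 4.5.)
Quantity falls by |ΔQ| = |176 − 166| = 10.
DWL = ½ · t · |ΔQ| = ½ · 4.5 · 10 = £22.5.

Deadweight loss = £22.5 thousand.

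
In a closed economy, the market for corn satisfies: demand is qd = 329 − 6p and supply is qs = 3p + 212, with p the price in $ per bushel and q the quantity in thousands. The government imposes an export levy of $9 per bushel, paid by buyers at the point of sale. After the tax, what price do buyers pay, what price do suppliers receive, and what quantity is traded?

Buyers pay $16; suppliers receive $7; quantity = 233.

Without the tax, 329 − 6p = 3p + 212 gives 9p = 117, so p* = $13 and q* = 251.
With the tax collected from buyers, demand (in seller-price terms) shifts: qd = 329 − 6(p + 9).
Solving gives q = 233 with buyers paying $16 and suppliers receiving $7 (the $9 wedge).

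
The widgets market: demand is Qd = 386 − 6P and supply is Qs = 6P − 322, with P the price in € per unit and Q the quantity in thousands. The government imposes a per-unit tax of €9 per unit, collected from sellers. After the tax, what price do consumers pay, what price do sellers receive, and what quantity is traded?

Without the tax, 386 − 6P = 6P − 322 gives 12P = 708, so P* = €59 and Q* = 32.
With the tax collected from sellers, supply shifts: Qs = 6(P − 9) − 322.
Solving gives Q = 5 with consumers paying €63.5 and sellers receiving €54.5 (the €9 wedge).

Consumers pay €63.5; sellers receive €54.5; quantity = 5.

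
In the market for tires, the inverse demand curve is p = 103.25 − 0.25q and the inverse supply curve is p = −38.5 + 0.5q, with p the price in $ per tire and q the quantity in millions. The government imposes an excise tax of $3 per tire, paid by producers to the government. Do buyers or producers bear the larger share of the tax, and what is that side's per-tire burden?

Rewrite in direct form: qd = 413 − 4p and qs = 2p + 77.
Without the tax, 413 − 4p = 2p + 77 gives 6p = 336, so p* = $56 and q* = 189.
With the tax collected from producers, supply shifts: qs = 2(p − 3) + 77.
Solving gives q = 185 with buyers paying $57 and producers receiving $54 (the $3 wedge).
Per-tire burden: buyers $1, producers $2.
Producers take the larger share because supply is less price-elastic here (demand slope 4 vs supply slope 2).

Producers bear the larger share: $2 per tire.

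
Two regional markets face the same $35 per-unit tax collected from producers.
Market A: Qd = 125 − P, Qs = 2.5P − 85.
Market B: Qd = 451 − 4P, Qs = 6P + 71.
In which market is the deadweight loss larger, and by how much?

Market B, by $1032.5.

Market A: pre-tax P* = $60, Q* = 65; post-tax Q = 40; deadweight loss = $437.5.
Market B: pre-tax P* = $38, Q* = 299; post-tax Q = 215; deadweight loss = $1470.
Difference: $437.5 vs $1470 → market B is larger by $1032.5.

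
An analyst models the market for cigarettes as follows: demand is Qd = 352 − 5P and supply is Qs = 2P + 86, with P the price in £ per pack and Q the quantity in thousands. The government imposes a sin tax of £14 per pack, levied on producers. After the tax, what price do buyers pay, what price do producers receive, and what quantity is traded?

Buyers pay £42; producers receive £28; quantity = 142.

Without the tax, 352 − 5P = 2P + 86 gives 7P = 266, so P* = £38 and Q* = 162.
With the tax collected from producers, supply shifts: Qs = 2(P − 14) + 86.
New equilibrium: buyers pay £42, producers receive £28, Q = 142. (Wedge: Pb − Ps = 14.)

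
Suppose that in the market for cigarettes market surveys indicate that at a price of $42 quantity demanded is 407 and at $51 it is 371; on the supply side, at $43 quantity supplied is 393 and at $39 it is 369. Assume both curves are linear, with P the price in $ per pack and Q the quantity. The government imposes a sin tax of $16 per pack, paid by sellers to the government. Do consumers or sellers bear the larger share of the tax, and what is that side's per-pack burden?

Consumers bear the larger share: $9.6 per pack.

Demand slope: (371 − 407)/(51 − 42) = -4, so Qd = 575 − 4P.
Supply slope: (369 − 393)/(39 − 43) = 6, so Qs = 6P + 135.
Before the tax: set 575 − 4P = 6P + 135 → P* = $44, Q* = 399.
With the tax collected from sellers, supply shifts: Qs = 6(P − 16) + 135.
Solving gives Q = 360.6 with consumers paying $53.6 and sellers receiving $37.6 (the $16 wedge).
Per-pack burden: consumers $9.6, sellers $6.4.
Consumers take the larger share because demand is less price-elastic here (demand slope 4 vs supply slope 6).
The less price-elastic side of the market bears the larger share of a per-unit tax.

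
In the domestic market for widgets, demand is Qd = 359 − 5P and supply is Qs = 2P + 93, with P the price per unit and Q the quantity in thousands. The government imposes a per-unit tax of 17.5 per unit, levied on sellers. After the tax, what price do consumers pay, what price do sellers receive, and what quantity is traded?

Before the tax: set 359 − 5P = 2P + 93 → P* = 38, Q* = 169.
With the tax collected from sellers, supply shifts: Qs = 2(P − 17.5) + 93.
Solving gives Q = 144 with consumers paying 43 and sellers receiving 25.5 (the 17.5 wedge).

Consumers pay 43; sellers receive 25.5; quantity = 144.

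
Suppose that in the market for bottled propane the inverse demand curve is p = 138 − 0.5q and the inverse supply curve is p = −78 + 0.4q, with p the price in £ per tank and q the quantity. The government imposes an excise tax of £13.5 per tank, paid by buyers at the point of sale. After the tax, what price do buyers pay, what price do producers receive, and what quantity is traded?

Rewrite in direct form: qd = 276 − 2p and qs = 2.5p + 195.
Without the tax, 276 − 2p = 2.5p + 195 gives 4.5p = 81, so p* = £18 and q* = 240.
With the tax collected from buyers, demand (in seller-price terms) shifts: qd = 276 − 2(p + 13.5).
Solving gives q = 225 with buyers paying £25.5 and producers receiving £12 (the £13.5 wedge).
The less price-elastic side of the market bears the larger share of a per-unit tax.

Buyers pay £25.5; producers receive £12; quantity = 225.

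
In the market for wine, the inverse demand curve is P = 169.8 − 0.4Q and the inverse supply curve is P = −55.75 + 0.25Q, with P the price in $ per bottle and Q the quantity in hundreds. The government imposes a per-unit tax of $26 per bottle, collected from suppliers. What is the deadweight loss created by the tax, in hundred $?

Inverting to Q(P) form: Qd = 424.5 − 2.5P; Qs = 4P + 223.
Before the tax: set 424.5 − 2.5P = 4P + 223 → P* = $31, Q* = 347.
With the tax collected from suppliers, supply shifts: Qs = 4(P − 26) + 223.
New equilibrium: consumers pay $47, suppliers receive $21, Q = 307. (Wedge: Pb − Ps = 26.)
Quantity falls by |ΔQ| = |347 − 307| = 40.
DWL = ½ · t · |ΔQ| = ½ · 26 · 40 = $520.

Deadweight loss = $520 hundred.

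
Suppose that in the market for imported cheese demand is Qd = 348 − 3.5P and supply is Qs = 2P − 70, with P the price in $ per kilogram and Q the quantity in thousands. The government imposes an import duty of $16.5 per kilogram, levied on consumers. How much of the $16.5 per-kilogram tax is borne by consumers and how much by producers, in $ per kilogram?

Consumers bear $6 per kilogram; producers bear $10.5 per kilogram.

Without the tax, 348 − 3.5P = 2P − 70 gives 5.5P = 418, so P* = $76 and Q* = 82.
With the tax collected from consumers, demand (in seller-price terms) shifts: Qd = 348 − 3.5(P + 16.5).
Solving gives Q = 61 with consumers paying $82 and producers receiving $65.5 (the $16.5 wedge).
Burden on consumers: $6; on producers: $10.5. (They sum to $16.5.)
The less price-elastic side of the market bears the larger share of a per-unit tax.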